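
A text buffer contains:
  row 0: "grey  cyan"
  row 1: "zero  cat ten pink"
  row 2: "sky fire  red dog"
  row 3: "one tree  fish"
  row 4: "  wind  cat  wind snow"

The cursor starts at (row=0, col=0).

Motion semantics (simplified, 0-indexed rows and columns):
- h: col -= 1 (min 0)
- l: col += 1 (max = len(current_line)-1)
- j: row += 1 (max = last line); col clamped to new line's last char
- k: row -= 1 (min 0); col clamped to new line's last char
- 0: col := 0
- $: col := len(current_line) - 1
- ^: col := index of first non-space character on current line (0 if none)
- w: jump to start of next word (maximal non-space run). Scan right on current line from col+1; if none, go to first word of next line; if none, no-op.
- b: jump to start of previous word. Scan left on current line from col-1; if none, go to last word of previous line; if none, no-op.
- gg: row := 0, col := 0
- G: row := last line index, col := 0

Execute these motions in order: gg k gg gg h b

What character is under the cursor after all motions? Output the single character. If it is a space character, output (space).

After 1 (gg): row=0 col=0 char='g'
After 2 (k): row=0 col=0 char='g'
After 3 (gg): row=0 col=0 char='g'
After 4 (gg): row=0 col=0 char='g'
After 5 (h): row=0 col=0 char='g'
After 6 (b): row=0 col=0 char='g'

Answer: g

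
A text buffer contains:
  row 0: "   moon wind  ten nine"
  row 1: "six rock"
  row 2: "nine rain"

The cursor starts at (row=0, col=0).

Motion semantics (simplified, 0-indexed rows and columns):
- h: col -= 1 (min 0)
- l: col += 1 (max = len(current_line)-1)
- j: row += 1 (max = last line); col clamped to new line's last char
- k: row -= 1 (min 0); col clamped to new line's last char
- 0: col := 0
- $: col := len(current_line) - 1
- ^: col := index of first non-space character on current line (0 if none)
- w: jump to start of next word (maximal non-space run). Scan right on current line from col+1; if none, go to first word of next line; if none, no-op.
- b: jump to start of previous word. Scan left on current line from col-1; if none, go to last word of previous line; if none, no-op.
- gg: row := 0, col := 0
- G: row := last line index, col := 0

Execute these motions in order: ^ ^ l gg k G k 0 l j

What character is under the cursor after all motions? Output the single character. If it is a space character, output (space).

Answer: i

Derivation:
After 1 (^): row=0 col=3 char='m'
After 2 (^): row=0 col=3 char='m'
After 3 (l): row=0 col=4 char='o'
After 4 (gg): row=0 col=0 char='_'
After 5 (k): row=0 col=0 char='_'
After 6 (G): row=2 col=0 char='n'
After 7 (k): row=1 col=0 char='s'
After 8 (0): row=1 col=0 char='s'
After 9 (l): row=1 col=1 char='i'
After 10 (j): row=2 col=1 char='i'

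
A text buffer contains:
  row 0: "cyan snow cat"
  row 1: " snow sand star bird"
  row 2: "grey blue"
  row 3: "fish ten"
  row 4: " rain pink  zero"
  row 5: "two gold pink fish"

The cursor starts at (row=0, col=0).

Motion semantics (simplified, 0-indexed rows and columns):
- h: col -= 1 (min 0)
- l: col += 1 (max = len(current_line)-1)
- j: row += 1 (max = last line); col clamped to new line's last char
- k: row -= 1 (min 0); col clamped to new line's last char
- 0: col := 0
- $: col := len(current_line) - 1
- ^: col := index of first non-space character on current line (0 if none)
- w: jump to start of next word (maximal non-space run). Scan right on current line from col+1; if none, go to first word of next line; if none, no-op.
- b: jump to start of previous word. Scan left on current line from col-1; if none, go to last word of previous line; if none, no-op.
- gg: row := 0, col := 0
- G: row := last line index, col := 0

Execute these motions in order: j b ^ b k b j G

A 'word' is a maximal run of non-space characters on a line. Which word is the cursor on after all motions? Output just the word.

After 1 (j): row=1 col=0 char='_'
After 2 (b): row=0 col=10 char='c'
After 3 (^): row=0 col=0 char='c'
After 4 (b): row=0 col=0 char='c'
After 5 (k): row=0 col=0 char='c'
After 6 (b): row=0 col=0 char='c'
After 7 (j): row=1 col=0 char='_'
After 8 (G): row=5 col=0 char='t'

Answer: two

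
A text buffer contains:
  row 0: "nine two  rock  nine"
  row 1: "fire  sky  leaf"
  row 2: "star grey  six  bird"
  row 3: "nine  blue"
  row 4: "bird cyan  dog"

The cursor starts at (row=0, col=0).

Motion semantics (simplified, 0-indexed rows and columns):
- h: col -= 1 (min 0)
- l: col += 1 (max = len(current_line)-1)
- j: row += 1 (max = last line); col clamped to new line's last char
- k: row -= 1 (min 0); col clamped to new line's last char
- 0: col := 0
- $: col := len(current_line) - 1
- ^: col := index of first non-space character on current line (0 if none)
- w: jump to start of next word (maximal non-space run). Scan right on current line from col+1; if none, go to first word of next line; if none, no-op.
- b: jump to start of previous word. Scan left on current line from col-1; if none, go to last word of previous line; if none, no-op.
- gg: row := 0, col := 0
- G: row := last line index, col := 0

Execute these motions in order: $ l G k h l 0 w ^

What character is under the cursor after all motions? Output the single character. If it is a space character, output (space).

After 1 ($): row=0 col=19 char='e'
After 2 (l): row=0 col=19 char='e'
After 3 (G): row=4 col=0 char='b'
After 4 (k): row=3 col=0 char='n'
After 5 (h): row=3 col=0 char='n'
After 6 (l): row=3 col=1 char='i'
After 7 (0): row=3 col=0 char='n'
After 8 (w): row=3 col=6 char='b'
After 9 (^): row=3 col=0 char='n'

Answer: n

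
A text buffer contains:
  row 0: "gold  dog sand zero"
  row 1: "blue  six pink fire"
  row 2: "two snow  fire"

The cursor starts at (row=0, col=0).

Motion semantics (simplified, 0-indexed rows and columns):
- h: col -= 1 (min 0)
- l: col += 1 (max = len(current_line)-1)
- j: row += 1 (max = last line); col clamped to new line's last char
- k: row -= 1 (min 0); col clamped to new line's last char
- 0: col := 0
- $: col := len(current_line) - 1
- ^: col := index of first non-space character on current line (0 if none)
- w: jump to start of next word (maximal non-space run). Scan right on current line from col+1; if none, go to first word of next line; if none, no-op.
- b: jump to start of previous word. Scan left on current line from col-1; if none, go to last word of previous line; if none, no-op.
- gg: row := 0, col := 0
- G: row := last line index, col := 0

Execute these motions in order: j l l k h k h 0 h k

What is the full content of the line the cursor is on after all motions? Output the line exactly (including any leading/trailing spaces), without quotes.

Answer: gold  dog sand zero

Derivation:
After 1 (j): row=1 col=0 char='b'
After 2 (l): row=1 col=1 char='l'
After 3 (l): row=1 col=2 char='u'
After 4 (k): row=0 col=2 char='l'
After 5 (h): row=0 col=1 char='o'
After 6 (k): row=0 col=1 char='o'
After 7 (h): row=0 col=0 char='g'
After 8 (0): row=0 col=0 char='g'
After 9 (h): row=0 col=0 char='g'
After 10 (k): row=0 col=0 char='g'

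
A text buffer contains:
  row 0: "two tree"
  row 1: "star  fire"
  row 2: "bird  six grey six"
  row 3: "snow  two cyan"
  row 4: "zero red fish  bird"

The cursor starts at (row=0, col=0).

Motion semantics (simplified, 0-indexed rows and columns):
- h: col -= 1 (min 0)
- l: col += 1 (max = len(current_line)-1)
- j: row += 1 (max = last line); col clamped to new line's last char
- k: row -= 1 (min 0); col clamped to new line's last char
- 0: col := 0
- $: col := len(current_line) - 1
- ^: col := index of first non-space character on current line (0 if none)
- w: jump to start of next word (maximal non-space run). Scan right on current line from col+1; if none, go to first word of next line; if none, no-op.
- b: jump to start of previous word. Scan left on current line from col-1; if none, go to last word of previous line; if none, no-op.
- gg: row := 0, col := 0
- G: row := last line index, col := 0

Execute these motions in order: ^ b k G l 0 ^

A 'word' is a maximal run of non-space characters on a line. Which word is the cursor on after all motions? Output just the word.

Answer: zero

Derivation:
After 1 (^): row=0 col=0 char='t'
After 2 (b): row=0 col=0 char='t'
After 3 (k): row=0 col=0 char='t'
After 4 (G): row=4 col=0 char='z'
After 5 (l): row=4 col=1 char='e'
After 6 (0): row=4 col=0 char='z'
After 7 (^): row=4 col=0 char='z'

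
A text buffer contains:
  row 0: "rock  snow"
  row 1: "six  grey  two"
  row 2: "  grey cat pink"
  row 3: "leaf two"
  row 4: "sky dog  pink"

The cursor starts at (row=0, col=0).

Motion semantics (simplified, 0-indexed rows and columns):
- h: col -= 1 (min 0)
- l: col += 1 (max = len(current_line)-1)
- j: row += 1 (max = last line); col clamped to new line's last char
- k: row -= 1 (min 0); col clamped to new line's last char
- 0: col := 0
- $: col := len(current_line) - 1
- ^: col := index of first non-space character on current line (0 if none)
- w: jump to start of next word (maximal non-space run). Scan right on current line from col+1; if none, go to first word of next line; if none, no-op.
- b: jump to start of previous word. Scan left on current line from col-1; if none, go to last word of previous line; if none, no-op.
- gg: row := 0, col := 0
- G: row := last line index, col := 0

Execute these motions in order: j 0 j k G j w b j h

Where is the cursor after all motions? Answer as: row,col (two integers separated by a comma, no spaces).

Answer: 4,0

Derivation:
After 1 (j): row=1 col=0 char='s'
After 2 (0): row=1 col=0 char='s'
After 3 (j): row=2 col=0 char='_'
After 4 (k): row=1 col=0 char='s'
After 5 (G): row=4 col=0 char='s'
After 6 (j): row=4 col=0 char='s'
After 7 (w): row=4 col=4 char='d'
After 8 (b): row=4 col=0 char='s'
After 9 (j): row=4 col=0 char='s'
After 10 (h): row=4 col=0 char='s'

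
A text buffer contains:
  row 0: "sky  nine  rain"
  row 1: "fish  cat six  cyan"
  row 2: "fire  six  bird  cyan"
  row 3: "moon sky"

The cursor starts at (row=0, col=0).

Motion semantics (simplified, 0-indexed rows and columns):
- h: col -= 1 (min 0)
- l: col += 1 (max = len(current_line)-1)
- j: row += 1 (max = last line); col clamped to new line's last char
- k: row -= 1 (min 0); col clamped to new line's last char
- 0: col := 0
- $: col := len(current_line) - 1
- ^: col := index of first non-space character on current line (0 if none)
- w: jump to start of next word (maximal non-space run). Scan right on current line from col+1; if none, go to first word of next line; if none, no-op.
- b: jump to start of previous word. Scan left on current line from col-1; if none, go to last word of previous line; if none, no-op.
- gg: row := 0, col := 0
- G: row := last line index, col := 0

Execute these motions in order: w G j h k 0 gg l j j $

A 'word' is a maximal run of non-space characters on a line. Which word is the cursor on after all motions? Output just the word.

After 1 (w): row=0 col=5 char='n'
After 2 (G): row=3 col=0 char='m'
After 3 (j): row=3 col=0 char='m'
After 4 (h): row=3 col=0 char='m'
After 5 (k): row=2 col=0 char='f'
After 6 (0): row=2 col=0 char='f'
After 7 (gg): row=0 col=0 char='s'
After 8 (l): row=0 col=1 char='k'
After 9 (j): row=1 col=1 char='i'
After 10 (j): row=2 col=1 char='i'
After 11 ($): row=2 col=20 char='n'

Answer: cyan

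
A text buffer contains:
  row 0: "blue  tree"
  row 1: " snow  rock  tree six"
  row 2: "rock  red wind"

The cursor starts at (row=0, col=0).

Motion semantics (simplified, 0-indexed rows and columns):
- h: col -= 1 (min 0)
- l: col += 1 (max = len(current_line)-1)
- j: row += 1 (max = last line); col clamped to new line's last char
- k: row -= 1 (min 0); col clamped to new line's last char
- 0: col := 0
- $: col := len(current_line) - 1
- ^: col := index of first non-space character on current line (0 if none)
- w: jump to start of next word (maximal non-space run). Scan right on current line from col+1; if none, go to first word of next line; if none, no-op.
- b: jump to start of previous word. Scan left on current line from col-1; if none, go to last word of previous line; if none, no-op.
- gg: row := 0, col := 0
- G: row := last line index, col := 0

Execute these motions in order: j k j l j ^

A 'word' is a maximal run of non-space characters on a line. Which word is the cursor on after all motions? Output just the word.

Answer: rock

Derivation:
After 1 (j): row=1 col=0 char='_'
After 2 (k): row=0 col=0 char='b'
After 3 (j): row=1 col=0 char='_'
After 4 (l): row=1 col=1 char='s'
After 5 (j): row=2 col=1 char='o'
After 6 (^): row=2 col=0 char='r'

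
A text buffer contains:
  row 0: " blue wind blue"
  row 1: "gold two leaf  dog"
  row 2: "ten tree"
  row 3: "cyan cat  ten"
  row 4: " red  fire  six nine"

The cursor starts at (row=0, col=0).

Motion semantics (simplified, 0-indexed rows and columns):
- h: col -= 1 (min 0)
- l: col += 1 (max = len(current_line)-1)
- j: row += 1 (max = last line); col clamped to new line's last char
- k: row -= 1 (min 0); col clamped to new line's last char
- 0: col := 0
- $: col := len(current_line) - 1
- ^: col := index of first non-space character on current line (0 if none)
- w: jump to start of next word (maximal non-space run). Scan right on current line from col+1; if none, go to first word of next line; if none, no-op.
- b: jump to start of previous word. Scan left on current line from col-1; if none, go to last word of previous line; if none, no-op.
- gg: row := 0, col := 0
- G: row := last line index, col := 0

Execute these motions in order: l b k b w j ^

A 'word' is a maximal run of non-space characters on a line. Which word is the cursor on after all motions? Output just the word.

Answer: gold

Derivation:
After 1 (l): row=0 col=1 char='b'
After 2 (b): row=0 col=1 char='b'
After 3 (k): row=0 col=1 char='b'
After 4 (b): row=0 col=1 char='b'
After 5 (w): row=0 col=6 char='w'
After 6 (j): row=1 col=6 char='w'
After 7 (^): row=1 col=0 char='g'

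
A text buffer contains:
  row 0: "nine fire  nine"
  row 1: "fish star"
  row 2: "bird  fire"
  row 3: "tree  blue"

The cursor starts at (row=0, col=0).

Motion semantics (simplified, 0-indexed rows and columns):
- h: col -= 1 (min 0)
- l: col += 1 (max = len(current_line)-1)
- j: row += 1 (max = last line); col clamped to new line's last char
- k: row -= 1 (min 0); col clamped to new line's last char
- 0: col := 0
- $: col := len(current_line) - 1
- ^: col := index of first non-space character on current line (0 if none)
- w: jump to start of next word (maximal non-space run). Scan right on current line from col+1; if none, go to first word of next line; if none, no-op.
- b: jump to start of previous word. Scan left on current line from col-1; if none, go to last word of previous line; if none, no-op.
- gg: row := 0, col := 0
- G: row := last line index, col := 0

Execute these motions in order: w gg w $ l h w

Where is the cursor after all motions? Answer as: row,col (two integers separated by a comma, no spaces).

Answer: 1,0

Derivation:
After 1 (w): row=0 col=5 char='f'
After 2 (gg): row=0 col=0 char='n'
After 3 (w): row=0 col=5 char='f'
After 4 ($): row=0 col=14 char='e'
After 5 (l): row=0 col=14 char='e'
After 6 (h): row=0 col=13 char='n'
After 7 (w): row=1 col=0 char='f'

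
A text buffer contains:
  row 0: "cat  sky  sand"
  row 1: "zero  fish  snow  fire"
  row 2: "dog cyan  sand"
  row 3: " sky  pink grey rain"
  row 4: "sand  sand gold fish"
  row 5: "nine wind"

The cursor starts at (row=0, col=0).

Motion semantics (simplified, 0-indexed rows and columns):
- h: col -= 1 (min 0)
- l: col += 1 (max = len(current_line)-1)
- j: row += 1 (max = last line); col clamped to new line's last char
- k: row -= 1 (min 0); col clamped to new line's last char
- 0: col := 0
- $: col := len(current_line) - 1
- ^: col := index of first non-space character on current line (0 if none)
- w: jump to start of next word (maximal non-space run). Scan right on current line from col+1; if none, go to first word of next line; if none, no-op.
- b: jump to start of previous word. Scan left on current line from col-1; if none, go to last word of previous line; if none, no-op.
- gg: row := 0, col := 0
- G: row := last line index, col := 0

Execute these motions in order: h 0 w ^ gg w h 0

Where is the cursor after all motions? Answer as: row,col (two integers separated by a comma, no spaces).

After 1 (h): row=0 col=0 char='c'
After 2 (0): row=0 col=0 char='c'
After 3 (w): row=0 col=5 char='s'
After 4 (^): row=0 col=0 char='c'
After 5 (gg): row=0 col=0 char='c'
After 6 (w): row=0 col=5 char='s'
After 7 (h): row=0 col=4 char='_'
After 8 (0): row=0 col=0 char='c'

Answer: 0,0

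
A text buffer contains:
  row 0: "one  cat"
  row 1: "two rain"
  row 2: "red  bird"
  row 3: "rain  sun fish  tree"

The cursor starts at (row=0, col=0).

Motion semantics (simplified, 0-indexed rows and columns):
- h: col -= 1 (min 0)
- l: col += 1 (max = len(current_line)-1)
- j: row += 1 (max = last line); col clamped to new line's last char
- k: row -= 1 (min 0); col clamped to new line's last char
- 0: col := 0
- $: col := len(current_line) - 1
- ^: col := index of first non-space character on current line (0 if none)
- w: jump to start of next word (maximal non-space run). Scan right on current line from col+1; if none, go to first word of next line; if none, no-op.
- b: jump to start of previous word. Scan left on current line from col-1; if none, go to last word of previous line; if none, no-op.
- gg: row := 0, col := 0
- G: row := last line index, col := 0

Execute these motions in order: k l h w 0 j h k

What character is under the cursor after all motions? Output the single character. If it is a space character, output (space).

Answer: o

Derivation:
After 1 (k): row=0 col=0 char='o'
After 2 (l): row=0 col=1 char='n'
After 3 (h): row=0 col=0 char='o'
After 4 (w): row=0 col=5 char='c'
After 5 (0): row=0 col=0 char='o'
After 6 (j): row=1 col=0 char='t'
After 7 (h): row=1 col=0 char='t'
After 8 (k): row=0 col=0 char='o'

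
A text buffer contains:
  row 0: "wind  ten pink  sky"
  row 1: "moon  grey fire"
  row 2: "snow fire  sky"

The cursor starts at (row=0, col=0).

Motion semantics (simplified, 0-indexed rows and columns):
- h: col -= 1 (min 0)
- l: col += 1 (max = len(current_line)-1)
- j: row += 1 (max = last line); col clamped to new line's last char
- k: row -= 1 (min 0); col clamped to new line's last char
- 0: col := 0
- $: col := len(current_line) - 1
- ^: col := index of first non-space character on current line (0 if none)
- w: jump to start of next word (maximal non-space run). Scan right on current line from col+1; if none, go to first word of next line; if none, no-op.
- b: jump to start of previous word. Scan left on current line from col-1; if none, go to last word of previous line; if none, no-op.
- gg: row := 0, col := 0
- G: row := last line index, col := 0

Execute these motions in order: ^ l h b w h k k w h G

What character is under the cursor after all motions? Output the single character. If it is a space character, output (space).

Answer: s

Derivation:
After 1 (^): row=0 col=0 char='w'
After 2 (l): row=0 col=1 char='i'
After 3 (h): row=0 col=0 char='w'
After 4 (b): row=0 col=0 char='w'
After 5 (w): row=0 col=6 char='t'
After 6 (h): row=0 col=5 char='_'
After 7 (k): row=0 col=5 char='_'
After 8 (k): row=0 col=5 char='_'
After 9 (w): row=0 col=6 char='t'
After 10 (h): row=0 col=5 char='_'
After 11 (G): row=2 col=0 char='s'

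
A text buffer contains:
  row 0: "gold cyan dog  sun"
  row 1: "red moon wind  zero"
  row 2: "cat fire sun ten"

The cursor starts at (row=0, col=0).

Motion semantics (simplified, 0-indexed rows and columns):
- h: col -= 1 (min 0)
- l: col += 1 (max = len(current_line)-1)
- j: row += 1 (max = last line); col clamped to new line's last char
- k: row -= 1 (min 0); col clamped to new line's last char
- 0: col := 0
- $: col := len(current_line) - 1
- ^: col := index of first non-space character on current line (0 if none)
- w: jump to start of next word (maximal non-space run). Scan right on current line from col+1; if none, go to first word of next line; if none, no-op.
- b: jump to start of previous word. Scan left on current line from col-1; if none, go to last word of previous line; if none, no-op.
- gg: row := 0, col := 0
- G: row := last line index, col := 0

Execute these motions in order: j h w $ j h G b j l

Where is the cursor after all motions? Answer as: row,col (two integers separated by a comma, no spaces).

After 1 (j): row=1 col=0 char='r'
After 2 (h): row=1 col=0 char='r'
After 3 (w): row=1 col=4 char='m'
After 4 ($): row=1 col=18 char='o'
After 5 (j): row=2 col=15 char='n'
After 6 (h): row=2 col=14 char='e'
After 7 (G): row=2 col=0 char='c'
After 8 (b): row=1 col=15 char='z'
After 9 (j): row=2 col=15 char='n'
After 10 (l): row=2 col=15 char='n'

Answer: 2,15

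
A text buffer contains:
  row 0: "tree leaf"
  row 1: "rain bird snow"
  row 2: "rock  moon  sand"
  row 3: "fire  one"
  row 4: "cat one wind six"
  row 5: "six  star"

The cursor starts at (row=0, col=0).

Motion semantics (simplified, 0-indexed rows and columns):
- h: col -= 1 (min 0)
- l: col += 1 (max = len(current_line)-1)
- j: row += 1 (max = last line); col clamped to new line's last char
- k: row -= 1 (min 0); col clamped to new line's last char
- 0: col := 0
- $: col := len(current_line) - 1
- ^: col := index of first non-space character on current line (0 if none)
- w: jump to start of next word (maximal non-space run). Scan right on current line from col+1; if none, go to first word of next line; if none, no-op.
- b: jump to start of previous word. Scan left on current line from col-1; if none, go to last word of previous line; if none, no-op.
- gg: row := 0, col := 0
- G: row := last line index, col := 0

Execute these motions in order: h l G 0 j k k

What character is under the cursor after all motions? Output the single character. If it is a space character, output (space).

Answer: f

Derivation:
After 1 (h): row=0 col=0 char='t'
After 2 (l): row=0 col=1 char='r'
After 3 (G): row=5 col=0 char='s'
After 4 (0): row=5 col=0 char='s'
After 5 (j): row=5 col=0 char='s'
After 6 (k): row=4 col=0 char='c'
After 7 (k): row=3 col=0 char='f'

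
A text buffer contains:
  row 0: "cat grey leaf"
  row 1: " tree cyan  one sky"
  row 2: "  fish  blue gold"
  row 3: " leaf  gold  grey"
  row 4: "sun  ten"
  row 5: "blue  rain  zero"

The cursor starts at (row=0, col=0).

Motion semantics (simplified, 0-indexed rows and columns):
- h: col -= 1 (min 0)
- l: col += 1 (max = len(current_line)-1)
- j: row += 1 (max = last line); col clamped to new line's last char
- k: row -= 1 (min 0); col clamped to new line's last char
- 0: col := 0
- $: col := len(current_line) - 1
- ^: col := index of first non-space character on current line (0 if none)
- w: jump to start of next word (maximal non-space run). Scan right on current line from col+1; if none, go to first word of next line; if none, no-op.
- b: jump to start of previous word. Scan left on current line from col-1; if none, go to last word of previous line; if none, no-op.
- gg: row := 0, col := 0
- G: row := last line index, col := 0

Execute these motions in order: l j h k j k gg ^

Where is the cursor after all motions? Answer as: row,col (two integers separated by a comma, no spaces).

After 1 (l): row=0 col=1 char='a'
After 2 (j): row=1 col=1 char='t'
After 3 (h): row=1 col=0 char='_'
After 4 (k): row=0 col=0 char='c'
After 5 (j): row=1 col=0 char='_'
After 6 (k): row=0 col=0 char='c'
After 7 (gg): row=0 col=0 char='c'
After 8 (^): row=0 col=0 char='c'

Answer: 0,0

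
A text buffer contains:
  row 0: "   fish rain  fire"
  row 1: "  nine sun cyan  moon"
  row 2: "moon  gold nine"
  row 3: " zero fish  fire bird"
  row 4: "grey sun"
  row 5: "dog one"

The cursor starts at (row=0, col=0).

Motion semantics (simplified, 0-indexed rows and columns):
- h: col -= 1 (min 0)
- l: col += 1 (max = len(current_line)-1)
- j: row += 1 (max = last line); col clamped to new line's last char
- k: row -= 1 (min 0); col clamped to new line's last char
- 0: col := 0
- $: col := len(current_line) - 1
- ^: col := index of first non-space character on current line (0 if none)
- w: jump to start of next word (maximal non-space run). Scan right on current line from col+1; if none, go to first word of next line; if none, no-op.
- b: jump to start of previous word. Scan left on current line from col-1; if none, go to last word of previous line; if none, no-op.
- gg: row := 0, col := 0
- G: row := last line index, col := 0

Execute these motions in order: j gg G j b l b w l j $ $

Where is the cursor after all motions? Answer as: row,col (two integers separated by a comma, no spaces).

Answer: 5,6

Derivation:
After 1 (j): row=1 col=0 char='_'
After 2 (gg): row=0 col=0 char='_'
After 3 (G): row=5 col=0 char='d'
After 4 (j): row=5 col=0 char='d'
After 5 (b): row=4 col=5 char='s'
After 6 (l): row=4 col=6 char='u'
After 7 (b): row=4 col=5 char='s'
After 8 (w): row=5 col=0 char='d'
After 9 (l): row=5 col=1 char='o'
After 10 (j): row=5 col=1 char='o'
After 11 ($): row=5 col=6 char='e'
After 12 ($): row=5 col=6 char='e'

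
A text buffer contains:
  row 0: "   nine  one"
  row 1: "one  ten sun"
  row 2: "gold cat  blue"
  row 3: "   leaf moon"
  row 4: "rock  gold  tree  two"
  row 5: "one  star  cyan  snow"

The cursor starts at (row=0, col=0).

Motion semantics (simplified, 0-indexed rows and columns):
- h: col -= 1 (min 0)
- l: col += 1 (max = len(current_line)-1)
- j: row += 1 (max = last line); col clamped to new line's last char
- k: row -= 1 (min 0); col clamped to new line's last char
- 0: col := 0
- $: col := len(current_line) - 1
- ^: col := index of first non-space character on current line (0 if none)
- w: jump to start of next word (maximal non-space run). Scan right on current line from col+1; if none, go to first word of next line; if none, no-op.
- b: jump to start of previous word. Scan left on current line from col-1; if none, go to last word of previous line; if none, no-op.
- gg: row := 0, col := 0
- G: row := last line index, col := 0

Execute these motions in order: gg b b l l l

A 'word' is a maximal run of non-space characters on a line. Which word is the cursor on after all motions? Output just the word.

After 1 (gg): row=0 col=0 char='_'
After 2 (b): row=0 col=0 char='_'
After 3 (b): row=0 col=0 char='_'
After 4 (l): row=0 col=1 char='_'
After 5 (l): row=0 col=2 char='_'
After 6 (l): row=0 col=3 char='n'

Answer: nine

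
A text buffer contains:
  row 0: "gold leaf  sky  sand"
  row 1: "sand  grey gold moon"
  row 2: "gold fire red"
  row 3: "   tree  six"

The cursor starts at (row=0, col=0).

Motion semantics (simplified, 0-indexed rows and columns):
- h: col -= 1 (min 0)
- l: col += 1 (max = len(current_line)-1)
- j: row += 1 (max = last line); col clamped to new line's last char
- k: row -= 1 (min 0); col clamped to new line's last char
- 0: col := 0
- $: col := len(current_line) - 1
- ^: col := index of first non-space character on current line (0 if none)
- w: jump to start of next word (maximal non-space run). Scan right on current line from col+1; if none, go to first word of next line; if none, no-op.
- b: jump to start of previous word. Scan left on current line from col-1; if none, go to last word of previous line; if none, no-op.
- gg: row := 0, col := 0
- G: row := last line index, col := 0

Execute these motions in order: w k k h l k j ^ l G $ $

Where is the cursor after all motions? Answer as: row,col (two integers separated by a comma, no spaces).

Answer: 3,11

Derivation:
After 1 (w): row=0 col=5 char='l'
After 2 (k): row=0 col=5 char='l'
After 3 (k): row=0 col=5 char='l'
After 4 (h): row=0 col=4 char='_'
After 5 (l): row=0 col=5 char='l'
After 6 (k): row=0 col=5 char='l'
After 7 (j): row=1 col=5 char='_'
After 8 (^): row=1 col=0 char='s'
After 9 (l): row=1 col=1 char='a'
After 10 (G): row=3 col=0 char='_'
After 11 ($): row=3 col=11 char='x'
After 12 ($): row=3 col=11 char='x'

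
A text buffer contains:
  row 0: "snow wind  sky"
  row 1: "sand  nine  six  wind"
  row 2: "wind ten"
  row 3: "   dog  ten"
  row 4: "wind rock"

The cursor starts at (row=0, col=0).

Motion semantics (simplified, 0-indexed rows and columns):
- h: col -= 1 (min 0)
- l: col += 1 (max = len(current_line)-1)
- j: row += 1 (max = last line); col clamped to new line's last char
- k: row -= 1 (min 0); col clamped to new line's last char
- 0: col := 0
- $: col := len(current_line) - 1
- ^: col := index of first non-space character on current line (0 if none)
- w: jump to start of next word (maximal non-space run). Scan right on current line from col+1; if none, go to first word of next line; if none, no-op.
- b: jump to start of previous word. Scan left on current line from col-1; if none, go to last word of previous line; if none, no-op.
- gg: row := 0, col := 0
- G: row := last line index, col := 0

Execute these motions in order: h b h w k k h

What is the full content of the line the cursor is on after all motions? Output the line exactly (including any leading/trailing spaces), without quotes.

After 1 (h): row=0 col=0 char='s'
After 2 (b): row=0 col=0 char='s'
After 3 (h): row=0 col=0 char='s'
After 4 (w): row=0 col=5 char='w'
After 5 (k): row=0 col=5 char='w'
After 6 (k): row=0 col=5 char='w'
After 7 (h): row=0 col=4 char='_'

Answer: snow wind  sky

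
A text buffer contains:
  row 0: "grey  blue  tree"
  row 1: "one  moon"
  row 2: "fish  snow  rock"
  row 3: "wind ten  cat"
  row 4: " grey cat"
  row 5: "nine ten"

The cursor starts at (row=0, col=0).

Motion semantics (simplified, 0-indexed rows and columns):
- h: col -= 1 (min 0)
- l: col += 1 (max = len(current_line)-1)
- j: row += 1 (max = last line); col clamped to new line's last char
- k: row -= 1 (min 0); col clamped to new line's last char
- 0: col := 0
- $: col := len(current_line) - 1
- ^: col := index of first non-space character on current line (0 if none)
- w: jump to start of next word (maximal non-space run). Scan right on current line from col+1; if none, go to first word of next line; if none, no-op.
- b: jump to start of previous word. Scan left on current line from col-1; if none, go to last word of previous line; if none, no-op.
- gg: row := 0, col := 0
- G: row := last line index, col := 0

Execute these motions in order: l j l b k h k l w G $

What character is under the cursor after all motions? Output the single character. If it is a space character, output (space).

After 1 (l): row=0 col=1 char='r'
After 2 (j): row=1 col=1 char='n'
After 3 (l): row=1 col=2 char='e'
After 4 (b): row=1 col=0 char='o'
After 5 (k): row=0 col=0 char='g'
After 6 (h): row=0 col=0 char='g'
After 7 (k): row=0 col=0 char='g'
After 8 (l): row=0 col=1 char='r'
After 9 (w): row=0 col=6 char='b'
After 10 (G): row=5 col=0 char='n'
After 11 ($): row=5 col=7 char='n'

Answer: n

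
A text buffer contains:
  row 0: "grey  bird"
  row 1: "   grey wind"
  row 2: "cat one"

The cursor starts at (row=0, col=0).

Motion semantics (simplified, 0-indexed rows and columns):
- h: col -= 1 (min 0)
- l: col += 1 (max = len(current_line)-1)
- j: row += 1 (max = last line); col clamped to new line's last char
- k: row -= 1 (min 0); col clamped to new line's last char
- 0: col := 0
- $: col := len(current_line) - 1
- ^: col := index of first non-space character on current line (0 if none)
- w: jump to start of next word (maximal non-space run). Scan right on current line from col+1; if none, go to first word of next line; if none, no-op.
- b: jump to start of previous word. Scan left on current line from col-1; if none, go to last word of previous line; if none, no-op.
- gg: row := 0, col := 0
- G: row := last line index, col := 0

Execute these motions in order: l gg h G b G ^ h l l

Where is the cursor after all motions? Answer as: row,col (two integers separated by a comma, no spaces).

Answer: 2,2

Derivation:
After 1 (l): row=0 col=1 char='r'
After 2 (gg): row=0 col=0 char='g'
After 3 (h): row=0 col=0 char='g'
After 4 (G): row=2 col=0 char='c'
After 5 (b): row=1 col=8 char='w'
After 6 (G): row=2 col=0 char='c'
After 7 (^): row=2 col=0 char='c'
After 8 (h): row=2 col=0 char='c'
After 9 (l): row=2 col=1 char='a'
After 10 (l): row=2 col=2 char='t'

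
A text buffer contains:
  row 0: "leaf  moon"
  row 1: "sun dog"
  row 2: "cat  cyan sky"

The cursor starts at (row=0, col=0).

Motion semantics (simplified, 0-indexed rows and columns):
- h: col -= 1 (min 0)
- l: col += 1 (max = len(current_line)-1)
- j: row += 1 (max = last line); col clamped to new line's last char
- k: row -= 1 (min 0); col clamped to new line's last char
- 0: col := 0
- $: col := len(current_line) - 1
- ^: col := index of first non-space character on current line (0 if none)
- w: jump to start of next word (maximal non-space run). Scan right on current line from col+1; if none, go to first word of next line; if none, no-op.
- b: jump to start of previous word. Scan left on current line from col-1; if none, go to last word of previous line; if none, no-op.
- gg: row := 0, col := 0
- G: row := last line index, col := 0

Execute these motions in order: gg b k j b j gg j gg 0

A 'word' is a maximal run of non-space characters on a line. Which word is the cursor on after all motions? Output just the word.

Answer: leaf

Derivation:
After 1 (gg): row=0 col=0 char='l'
After 2 (b): row=0 col=0 char='l'
After 3 (k): row=0 col=0 char='l'
After 4 (j): row=1 col=0 char='s'
After 5 (b): row=0 col=6 char='m'
After 6 (j): row=1 col=6 char='g'
After 7 (gg): row=0 col=0 char='l'
After 8 (j): row=1 col=0 char='s'
After 9 (gg): row=0 col=0 char='l'
After 10 (0): row=0 col=0 char='l'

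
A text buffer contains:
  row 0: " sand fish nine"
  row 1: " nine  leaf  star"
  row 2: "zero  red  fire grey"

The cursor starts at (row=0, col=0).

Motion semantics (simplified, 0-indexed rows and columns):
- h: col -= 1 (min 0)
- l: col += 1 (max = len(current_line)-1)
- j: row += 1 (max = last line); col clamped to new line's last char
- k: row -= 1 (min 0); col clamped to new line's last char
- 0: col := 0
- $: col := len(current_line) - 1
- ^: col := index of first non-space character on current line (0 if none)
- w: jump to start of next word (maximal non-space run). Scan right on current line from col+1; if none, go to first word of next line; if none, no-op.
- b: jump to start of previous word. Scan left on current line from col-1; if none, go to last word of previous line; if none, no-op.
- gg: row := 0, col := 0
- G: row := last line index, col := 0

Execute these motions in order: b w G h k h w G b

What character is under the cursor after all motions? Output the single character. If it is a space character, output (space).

After 1 (b): row=0 col=0 char='_'
After 2 (w): row=0 col=1 char='s'
After 3 (G): row=2 col=0 char='z'
After 4 (h): row=2 col=0 char='z'
After 5 (k): row=1 col=0 char='_'
After 6 (h): row=1 col=0 char='_'
After 7 (w): row=1 col=1 char='n'
After 8 (G): row=2 col=0 char='z'
After 9 (b): row=1 col=13 char='s'

Answer: s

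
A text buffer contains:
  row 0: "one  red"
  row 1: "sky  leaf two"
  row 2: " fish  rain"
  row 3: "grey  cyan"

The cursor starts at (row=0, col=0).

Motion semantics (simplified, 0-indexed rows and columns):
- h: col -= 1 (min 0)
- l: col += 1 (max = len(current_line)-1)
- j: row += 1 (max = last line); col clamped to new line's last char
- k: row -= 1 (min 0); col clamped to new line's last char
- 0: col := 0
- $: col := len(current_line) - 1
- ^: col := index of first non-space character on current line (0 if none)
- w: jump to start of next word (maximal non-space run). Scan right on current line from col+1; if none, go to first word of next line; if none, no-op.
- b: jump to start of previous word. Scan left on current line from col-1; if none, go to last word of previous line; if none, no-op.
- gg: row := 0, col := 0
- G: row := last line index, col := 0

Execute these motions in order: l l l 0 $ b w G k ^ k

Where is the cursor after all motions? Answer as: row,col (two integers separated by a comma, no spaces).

Answer: 1,1

Derivation:
After 1 (l): row=0 col=1 char='n'
After 2 (l): row=0 col=2 char='e'
After 3 (l): row=0 col=3 char='_'
After 4 (0): row=0 col=0 char='o'
After 5 ($): row=0 col=7 char='d'
After 6 (b): row=0 col=5 char='r'
After 7 (w): row=1 col=0 char='s'
After 8 (G): row=3 col=0 char='g'
After 9 (k): row=2 col=0 char='_'
After 10 (^): row=2 col=1 char='f'
After 11 (k): row=1 col=1 char='k'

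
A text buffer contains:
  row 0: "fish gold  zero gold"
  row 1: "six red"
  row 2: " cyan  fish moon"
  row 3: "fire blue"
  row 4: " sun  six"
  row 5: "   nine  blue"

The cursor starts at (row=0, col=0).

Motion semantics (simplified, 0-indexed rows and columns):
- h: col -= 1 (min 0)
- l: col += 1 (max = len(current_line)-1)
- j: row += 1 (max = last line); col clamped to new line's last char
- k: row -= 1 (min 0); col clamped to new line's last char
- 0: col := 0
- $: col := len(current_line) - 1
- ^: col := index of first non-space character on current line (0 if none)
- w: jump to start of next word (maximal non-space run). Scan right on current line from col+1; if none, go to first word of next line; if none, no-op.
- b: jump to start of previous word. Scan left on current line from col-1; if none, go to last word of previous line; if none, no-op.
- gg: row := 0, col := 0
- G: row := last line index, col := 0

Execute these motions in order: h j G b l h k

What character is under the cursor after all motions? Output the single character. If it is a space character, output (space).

After 1 (h): row=0 col=0 char='f'
After 2 (j): row=1 col=0 char='s'
After 3 (G): row=5 col=0 char='_'
After 4 (b): row=4 col=6 char='s'
After 5 (l): row=4 col=7 char='i'
After 6 (h): row=4 col=6 char='s'
After 7 (k): row=3 col=6 char='l'

Answer: l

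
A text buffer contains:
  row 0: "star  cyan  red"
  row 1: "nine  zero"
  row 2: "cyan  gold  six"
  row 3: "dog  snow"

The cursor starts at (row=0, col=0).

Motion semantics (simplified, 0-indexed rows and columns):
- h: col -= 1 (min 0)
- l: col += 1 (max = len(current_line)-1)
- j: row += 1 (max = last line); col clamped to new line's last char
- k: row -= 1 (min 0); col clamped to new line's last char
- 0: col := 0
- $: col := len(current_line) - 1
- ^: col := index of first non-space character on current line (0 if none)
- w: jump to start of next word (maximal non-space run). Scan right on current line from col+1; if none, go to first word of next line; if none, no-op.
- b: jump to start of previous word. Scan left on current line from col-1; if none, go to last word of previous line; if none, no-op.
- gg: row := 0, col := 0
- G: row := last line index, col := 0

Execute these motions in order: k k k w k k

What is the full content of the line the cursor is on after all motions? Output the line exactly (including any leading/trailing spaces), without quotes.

Answer: star  cyan  red

Derivation:
After 1 (k): row=0 col=0 char='s'
After 2 (k): row=0 col=0 char='s'
After 3 (k): row=0 col=0 char='s'
After 4 (w): row=0 col=6 char='c'
After 5 (k): row=0 col=6 char='c'
After 6 (k): row=0 col=6 char='c'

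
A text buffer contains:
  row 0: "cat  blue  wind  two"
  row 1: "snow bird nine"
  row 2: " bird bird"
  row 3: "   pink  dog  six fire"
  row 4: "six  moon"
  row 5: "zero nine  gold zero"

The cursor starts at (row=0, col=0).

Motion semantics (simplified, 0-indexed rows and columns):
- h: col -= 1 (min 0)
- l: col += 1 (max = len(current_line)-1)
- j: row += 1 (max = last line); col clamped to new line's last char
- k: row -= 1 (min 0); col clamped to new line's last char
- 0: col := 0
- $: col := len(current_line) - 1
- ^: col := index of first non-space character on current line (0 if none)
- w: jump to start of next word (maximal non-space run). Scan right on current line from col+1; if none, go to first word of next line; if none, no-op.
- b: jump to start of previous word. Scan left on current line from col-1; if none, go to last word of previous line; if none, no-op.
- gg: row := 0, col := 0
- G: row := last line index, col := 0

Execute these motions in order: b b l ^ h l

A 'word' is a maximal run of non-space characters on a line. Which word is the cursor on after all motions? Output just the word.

After 1 (b): row=0 col=0 char='c'
After 2 (b): row=0 col=0 char='c'
After 3 (l): row=0 col=1 char='a'
After 4 (^): row=0 col=0 char='c'
After 5 (h): row=0 col=0 char='c'
After 6 (l): row=0 col=1 char='a'

Answer: cat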